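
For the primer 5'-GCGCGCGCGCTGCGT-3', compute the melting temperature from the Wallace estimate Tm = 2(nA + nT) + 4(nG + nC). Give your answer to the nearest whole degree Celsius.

56°C

Base counts: A=0, T=2, G=7, C=6 (length 15).
Tm = 2·(0+2) + 4·(7+6) = 2·2 + 4·13 = 4 + 52 = 56°C.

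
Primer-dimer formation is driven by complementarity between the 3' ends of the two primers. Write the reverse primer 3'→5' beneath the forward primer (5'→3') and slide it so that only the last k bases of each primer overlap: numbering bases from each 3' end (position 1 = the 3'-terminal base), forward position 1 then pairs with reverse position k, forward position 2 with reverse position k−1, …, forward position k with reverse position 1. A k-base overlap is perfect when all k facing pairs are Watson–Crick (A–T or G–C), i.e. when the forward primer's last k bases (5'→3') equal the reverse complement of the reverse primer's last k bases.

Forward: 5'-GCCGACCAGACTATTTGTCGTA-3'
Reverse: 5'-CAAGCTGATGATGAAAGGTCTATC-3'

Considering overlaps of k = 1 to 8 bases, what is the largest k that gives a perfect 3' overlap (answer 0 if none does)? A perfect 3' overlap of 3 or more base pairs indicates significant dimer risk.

Last 8 bases (5'→3') — forward …TTGTCGTA, reverse …GGTCTATC.
Reverse complement of the reverse primer's last 8 bases: GATAGACC; its first k bases are the reverse complement of the reverse primer's last k bases, so a perfect k-base overlap needs the forward primer's last k bases to equal them.
Comparing (forward last k vs required): k=1: A vs G ✗; k=2: TA vs GA ✗; k=3: GTA vs GAT ✗; k=4: CGTA vs GATA ✗; k=5: TCGTA vs GATAG ✗; k=6: GTCGTA vs GATAGA ✗; k=7: TGTCGTA vs GATAGAC ✗; k=8: TTGTCGTA vs GATAGACC ✗.
No overlap length from 1 to 8 is perfect, so the longest perfect 3' overlap is 0.

Longest perfect overlap: 0 complementary base pairs; below the dimer-risk threshold (threshold 3).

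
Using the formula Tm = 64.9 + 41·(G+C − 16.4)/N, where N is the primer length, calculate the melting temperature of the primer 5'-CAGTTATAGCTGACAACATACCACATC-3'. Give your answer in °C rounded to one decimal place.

Base counts: A=10, T=6, G=3, C=8; G+C = 11, N = 27.
Tm = 64.9 + 41·(11 − 16.4)/27 = 64.9 + -221.40/27 = 56.7°C.

56.7°C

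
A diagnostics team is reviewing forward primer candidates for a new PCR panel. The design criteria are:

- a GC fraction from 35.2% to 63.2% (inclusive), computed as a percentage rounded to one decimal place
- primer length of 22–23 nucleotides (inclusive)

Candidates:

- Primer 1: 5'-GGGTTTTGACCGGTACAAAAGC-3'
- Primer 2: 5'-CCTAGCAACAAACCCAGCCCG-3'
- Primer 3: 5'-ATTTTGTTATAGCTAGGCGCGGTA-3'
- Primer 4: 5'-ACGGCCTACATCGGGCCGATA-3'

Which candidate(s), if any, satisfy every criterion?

Primer 1 only.

Primer 1 (22 nt, A=6 T=5 G=7 C=4): GC 11/22 = 50.0% ✓; length 22 ✓ — passes.
Primer 2 (21 nt, A=7 T=1 G=3 C=10): GC 13/21 = 61.9% ✓; length 21, outside 22–23 ✗ — fails.
Primer 3 (24 nt, A=5 T=9 G=7 C=3): GC 10/24 = 41.7% ✓; length 24, outside 22–23 ✗ — fails.
Primer 4 (21 nt, A=5 T=3 G=6 C=7): GC 13/21 = 61.9% ✓; length 21, outside 22–23 ✗ — fails.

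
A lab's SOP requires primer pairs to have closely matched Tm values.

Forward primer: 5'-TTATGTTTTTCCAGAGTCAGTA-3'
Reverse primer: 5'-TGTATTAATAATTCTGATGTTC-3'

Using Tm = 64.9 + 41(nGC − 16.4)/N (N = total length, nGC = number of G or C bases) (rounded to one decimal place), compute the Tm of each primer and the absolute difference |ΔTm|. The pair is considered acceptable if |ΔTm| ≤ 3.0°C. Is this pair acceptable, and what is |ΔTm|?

|ΔTm| = 3.7°C; the pair is not acceptable.

Forward: G+C = 7, N = 22 → Tm = 64.9 + 41·(7 − 16.4)/22 = 47.4°C.
Reverse: G+C = 5, N = 22 → Tm = 64.9 + 41·(5 − 16.4)/22 = 43.7°C.
|ΔTm| = |47.4 − 43.7| = 3.7°C, > 3.0°C.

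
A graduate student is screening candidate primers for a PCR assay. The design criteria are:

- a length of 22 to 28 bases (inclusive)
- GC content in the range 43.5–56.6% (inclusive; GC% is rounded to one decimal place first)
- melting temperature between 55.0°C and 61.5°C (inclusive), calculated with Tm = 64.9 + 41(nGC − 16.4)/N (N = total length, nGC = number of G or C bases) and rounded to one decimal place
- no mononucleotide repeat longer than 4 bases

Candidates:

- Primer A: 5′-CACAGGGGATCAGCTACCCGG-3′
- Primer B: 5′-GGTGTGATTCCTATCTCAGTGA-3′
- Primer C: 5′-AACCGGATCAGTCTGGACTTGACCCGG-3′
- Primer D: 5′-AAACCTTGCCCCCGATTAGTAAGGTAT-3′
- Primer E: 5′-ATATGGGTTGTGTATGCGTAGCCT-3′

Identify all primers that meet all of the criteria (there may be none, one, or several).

Primer A (21 nt, A=5 T=2 G=7 C=7): length 21, outside 22–28 ✗; GC 14/21 = 66.7%, outside 43.5–56.6% ✗; Tm = 64.9 + 41·(14 − 16.4)/21 = 60.2°C ✓; longest run = 4 ✓ — fails.
Primer B (22 nt, A=4 T=8 G=6 C=4): length 22 ✓; GC 10/22 = 45.5% ✓; Tm = 64.9 + 41·(10 − 16.4)/22 = 53.0°C, outside 55.0–61.5°C ✗; longest run = 2 ✓ — fails.
Primer C (27 nt, A=6 T=5 G=8 C=8): length 27 ✓; GC 16/27 = 59.3%, outside 43.5–56.6% ✗; Tm = 64.9 + 41·(16 − 16.4)/27 = 64.3°C, outside 55.0–61.5°C ✗; longest run = 3 ✓ — fails.
Primer D (27 nt, A=8 T=7 G=5 C=7): length 27 ✓; GC 12/27 = 44.4% ✓; Tm = 64.9 + 41·(12 − 16.4)/27 = 58.2°C ✓; longest run = 5, exceeds 4 ✗ — fails.
Primer E (24 nt, A=4 T=9 G=8 C=3): length 24 ✓; GC 11/24 = 45.8% ✓; Tm = 64.9 + 41·(11 − 16.4)/24 = 55.7°C ✓; longest run = 3 ✓ — passes.

Primer E only.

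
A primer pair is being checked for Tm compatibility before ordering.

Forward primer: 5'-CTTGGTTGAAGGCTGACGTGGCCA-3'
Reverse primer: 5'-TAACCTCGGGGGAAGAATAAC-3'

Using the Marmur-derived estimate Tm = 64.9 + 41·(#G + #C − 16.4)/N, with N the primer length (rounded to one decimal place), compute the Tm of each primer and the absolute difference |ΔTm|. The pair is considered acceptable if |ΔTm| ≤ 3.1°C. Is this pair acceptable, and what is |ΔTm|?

|ΔTm| = 8.4°C; the pair is not acceptable.

Forward: G+C = 14, N = 24 → Tm = 64.9 + 41·(14 − 16.4)/24 = 60.8°C.
Reverse: G+C = 10, N = 21 → Tm = 64.9 + 41·(10 − 16.4)/21 = 52.4°C.
|ΔTm| = |60.8 − 52.4| = 8.4°C, > 3.1°C.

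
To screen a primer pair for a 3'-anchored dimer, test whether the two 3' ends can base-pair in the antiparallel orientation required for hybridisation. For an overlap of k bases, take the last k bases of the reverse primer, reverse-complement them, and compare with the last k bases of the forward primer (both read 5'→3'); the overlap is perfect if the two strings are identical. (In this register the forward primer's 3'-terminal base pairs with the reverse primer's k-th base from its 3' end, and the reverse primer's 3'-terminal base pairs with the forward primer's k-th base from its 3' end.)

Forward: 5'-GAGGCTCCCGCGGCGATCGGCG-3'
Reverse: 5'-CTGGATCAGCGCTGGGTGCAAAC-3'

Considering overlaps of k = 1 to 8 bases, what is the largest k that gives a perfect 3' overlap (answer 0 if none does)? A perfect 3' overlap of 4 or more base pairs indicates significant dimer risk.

Longest perfect overlap: 1 complementary base pair; below the dimer-risk threshold (threshold 4).

Last 8 bases (5'→3') — forward …GATCGGCG, reverse …GTGCAAAC.
Reverse complement of the reverse primer's last 8 bases: GTTTGCAC; its first k bases are the reverse complement of the reverse primer's last k bases, so a perfect k-base overlap needs the forward primer's last k bases to equal them.
Comparing (forward last k vs required): k=1: G vs G ✓; k=2: CG vs GT ✗; k=3: GCG vs GTT ✗; k=4: GGCG vs GTTT ✗; k=5: CGGCG vs GTTTG ✗; k=6: TCGGCG vs GTTTGC ✗; k=7: ATCGGCG vs GTTTGCA ✗; k=8: GATCGGCG vs GTTTGCAC ✗.
Only k = 1 is perfect, so the longest perfect 3' overlap is 1.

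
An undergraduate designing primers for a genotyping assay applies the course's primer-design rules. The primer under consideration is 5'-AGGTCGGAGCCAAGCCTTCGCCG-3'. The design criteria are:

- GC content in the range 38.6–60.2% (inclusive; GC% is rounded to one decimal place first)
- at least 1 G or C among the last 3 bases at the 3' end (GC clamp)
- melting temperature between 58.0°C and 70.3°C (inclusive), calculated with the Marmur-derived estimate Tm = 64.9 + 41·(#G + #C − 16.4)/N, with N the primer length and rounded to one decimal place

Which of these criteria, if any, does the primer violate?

Fails: GC content.

Base counts: A=4, T=3, G=8, C=8 (length 23).
GC content: GC 16/23 = 69.6%, outside 38.6–60.2% ✗
GC clamp: 3' end CCG has 3 G/C ✓
Tm: Tm = 64.9 + 41·(16 − 16.4)/23 = 64.2°C ✓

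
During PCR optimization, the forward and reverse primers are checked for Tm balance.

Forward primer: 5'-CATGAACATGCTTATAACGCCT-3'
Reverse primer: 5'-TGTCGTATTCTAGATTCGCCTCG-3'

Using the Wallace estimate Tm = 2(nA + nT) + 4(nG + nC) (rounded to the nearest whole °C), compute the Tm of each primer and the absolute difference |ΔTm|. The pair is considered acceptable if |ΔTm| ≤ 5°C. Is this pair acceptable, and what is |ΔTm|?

|ΔTm| = 6°C; the pair is not acceptable.

Forward: A=7 T=6 G=3 C=6 → Tm = 2·13 + 4·9 = 62°C.
Reverse: A=3 T=9 G=5 C=6 → Tm = 2·12 + 4·11 = 68°C.
|ΔTm| = |62 − 68| = 6°C, > 5°C.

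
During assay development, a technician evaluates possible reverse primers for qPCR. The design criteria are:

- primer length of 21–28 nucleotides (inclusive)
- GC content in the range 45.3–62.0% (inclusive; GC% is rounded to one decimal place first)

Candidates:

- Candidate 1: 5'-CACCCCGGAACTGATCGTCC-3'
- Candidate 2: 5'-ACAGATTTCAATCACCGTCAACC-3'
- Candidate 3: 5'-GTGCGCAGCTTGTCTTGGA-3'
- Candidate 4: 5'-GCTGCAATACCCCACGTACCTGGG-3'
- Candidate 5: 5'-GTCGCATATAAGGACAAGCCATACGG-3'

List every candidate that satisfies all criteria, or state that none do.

Candidate 1 (20 nt, A=4 T=3 G=4 C=9): length 20, outside 21–28 ✗; GC 13/20 = 65.0%, outside 45.3–62.0% ✗ — fails.
Candidate 2 (23 nt, A=8 T=5 G=2 C=8): length 23 ✓; GC 10/23 = 43.5%, outside 45.3–62.0% ✗ — fails.
Candidate 3 (19 nt, A=2 T=6 G=7 C=4): length 19, outside 21–28 ✗; GC 11/19 = 57.9% ✓ — fails.
Candidate 4 (24 nt, A=5 T=4 G=6 C=9): length 24 ✓; GC 15/24 = 62.5%, outside 45.3–62.0% ✗ — fails.
Candidate 5 (26 nt, A=9 T=4 G=7 C=6): length 26 ✓; GC 13/26 = 50.0% ✓ — passes.

Candidate 5 only.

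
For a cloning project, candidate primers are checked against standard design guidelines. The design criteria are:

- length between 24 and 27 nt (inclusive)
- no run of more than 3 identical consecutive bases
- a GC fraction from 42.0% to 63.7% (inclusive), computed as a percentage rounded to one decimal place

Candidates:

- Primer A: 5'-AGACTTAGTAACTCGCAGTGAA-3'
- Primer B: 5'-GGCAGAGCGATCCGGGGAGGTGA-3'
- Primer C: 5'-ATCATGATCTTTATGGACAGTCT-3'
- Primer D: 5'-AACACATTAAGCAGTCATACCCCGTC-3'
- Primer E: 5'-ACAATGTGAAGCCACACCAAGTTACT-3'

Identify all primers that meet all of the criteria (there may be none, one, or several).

Primer E only.

Primer A (22 nt, A=8 T=5 G=5 C=4): length 22, outside 24–27 ✗; longest run = 2 ✓; GC 9/22 = 40.9%, outside 42.0–63.7% ✗ — fails.
Primer B (23 nt, A=5 T=2 G=12 C=4): length 23, outside 24–27 ✗; longest run = 4, exceeds 3 ✗; GC 16/23 = 69.6%, outside 42.0–63.7% ✗ — fails.
Primer C (23 nt, A=6 T=9 G=4 C=4): length 23, outside 24–27 ✗; longest run = 3 ✓; GC 8/23 = 34.8%, outside 42.0–63.7% ✗ — fails.
Primer D (26 nt, A=9 T=5 G=3 C=9): length 26 ✓; longest run = 4, exceeds 3 ✗; GC 12/26 = 46.2% ✓ — fails.
Primer E (26 nt, A=10 T=5 G=4 C=7): length 26 ✓; longest run = 2 ✓; GC 11/26 = 42.3% ✓ — passes.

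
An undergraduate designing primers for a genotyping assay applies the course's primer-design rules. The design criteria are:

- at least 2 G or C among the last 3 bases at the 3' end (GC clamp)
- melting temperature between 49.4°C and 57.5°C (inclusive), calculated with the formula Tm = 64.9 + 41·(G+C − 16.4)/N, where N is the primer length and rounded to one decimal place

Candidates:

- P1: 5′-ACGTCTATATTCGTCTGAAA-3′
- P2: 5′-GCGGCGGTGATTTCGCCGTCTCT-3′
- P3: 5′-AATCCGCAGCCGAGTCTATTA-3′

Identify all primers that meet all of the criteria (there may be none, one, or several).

P1 (20 nt, A=6 T=7 G=3 C=4): 3' end AAA has 0 G/C, need ≥2 ✗; Tm = 64.9 + 41·(7 − 16.4)/20 = 45.6°C, outside 49.4–57.5°C ✗ — fails.
P2 (23 nt, A=1 T=7 G=8 C=7): 3' end TCT has 1 G/C, need ≥2 ✗; Tm = 64.9 + 41·(15 − 16.4)/23 = 62.4°C, outside 49.4–57.5°C ✗ — fails.
P3 (21 nt, A=6 T=5 G=4 C=6): 3' end TTA has 0 G/C, need ≥2 ✗; Tm = 64.9 + 41·(10 − 16.4)/21 = 52.4°C ✓ — fails.

None of the candidates satisfy all criteria.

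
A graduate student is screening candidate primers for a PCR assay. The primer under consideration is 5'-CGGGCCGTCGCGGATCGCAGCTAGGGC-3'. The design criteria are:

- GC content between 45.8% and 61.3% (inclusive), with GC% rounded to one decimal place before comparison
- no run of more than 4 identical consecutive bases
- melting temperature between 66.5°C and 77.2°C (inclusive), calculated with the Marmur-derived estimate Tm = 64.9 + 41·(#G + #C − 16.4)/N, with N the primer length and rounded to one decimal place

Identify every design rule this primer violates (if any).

Fails: GC content.

Base counts: A=3, T=3, G=12, C=9 (length 27).
GC content: GC 21/27 = 77.8%, outside 45.8–61.3% ✗
homopolymer run: longest run = 3 ✓
Tm: Tm = 64.9 + 41·(21 − 16.4)/27 = 71.9°C ✓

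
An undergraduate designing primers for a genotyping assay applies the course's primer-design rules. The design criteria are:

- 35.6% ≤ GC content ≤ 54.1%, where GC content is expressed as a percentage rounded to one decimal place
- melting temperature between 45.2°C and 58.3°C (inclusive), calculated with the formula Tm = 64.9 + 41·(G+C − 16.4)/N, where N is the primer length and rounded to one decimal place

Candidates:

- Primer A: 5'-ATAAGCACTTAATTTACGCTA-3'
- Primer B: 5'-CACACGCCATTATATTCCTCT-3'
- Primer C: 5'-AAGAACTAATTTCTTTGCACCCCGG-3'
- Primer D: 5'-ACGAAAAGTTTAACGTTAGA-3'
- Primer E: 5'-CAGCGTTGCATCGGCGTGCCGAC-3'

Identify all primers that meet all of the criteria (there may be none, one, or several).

Primer B and Primer C.

Primer A (21 nt, A=8 T=7 G=2 C=4): GC 6/21 = 28.6%, outside 35.6–54.1% ✗; Tm = 64.9 + 41·(6 − 16.4)/21 = 44.6°C, outside 45.2–58.3°C ✗ — fails.
Primer B (21 nt, A=5 T=7 G=1 C=8): GC 9/21 = 42.9% ✓; Tm = 64.9 + 41·(9 − 16.4)/21 = 50.5°C ✓ — passes.
Primer C (25 nt, A=7 T=7 G=4 C=7): GC 11/25 = 44.0% ✓; Tm = 64.9 + 41·(11 − 16.4)/25 = 56.0°C ✓ — passes.
Primer D (20 nt, A=9 T=5 G=4 C=2): GC 6/20 = 30.0%, outside 35.6–54.1% ✗; Tm = 64.9 + 41·(6 − 16.4)/20 = 43.6°C, outside 45.2–58.3°C ✗ — fails.
Primer E (23 nt, A=3 T=4 G=8 C=8): GC 16/23 = 69.6%, outside 35.6–54.1% ✗; Tm = 64.9 + 41·(16 − 16.4)/23 = 64.2°C, outside 45.2–58.3°C ✗ — fails.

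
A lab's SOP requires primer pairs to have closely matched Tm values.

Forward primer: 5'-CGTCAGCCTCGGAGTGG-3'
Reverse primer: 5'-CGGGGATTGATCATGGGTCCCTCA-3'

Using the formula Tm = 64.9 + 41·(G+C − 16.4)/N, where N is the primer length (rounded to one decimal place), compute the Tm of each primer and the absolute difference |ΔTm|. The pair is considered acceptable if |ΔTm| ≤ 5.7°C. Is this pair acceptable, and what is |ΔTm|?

|ΔTm| = 6.5°C; the pair is not acceptable.

Forward: G+C = 12, N = 17 → Tm = 64.9 + 41·(12 − 16.4)/17 = 54.3°C.
Reverse: G+C = 14, N = 24 → Tm = 64.9 + 41·(14 − 16.4)/24 = 60.8°C.
|ΔTm| = |54.3 − 60.8| = 6.5°C, > 5.7°C.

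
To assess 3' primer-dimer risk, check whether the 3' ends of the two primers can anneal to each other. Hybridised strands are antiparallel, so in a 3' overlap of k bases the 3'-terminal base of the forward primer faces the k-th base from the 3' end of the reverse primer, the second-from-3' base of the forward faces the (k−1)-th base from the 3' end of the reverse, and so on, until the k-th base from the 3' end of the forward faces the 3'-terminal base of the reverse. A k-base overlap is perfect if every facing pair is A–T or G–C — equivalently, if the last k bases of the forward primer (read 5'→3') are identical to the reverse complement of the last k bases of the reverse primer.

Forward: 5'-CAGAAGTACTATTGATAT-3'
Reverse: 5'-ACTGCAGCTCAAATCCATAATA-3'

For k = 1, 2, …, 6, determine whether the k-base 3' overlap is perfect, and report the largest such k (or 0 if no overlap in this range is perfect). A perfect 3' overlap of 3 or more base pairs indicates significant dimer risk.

Last 6 bases (5'→3') — forward …TGATAT, reverse …ATAATA.
Reverse complement of the reverse primer's last 6 bases: TATTAT; its first k bases are the reverse complement of the reverse primer's last k bases, so a perfect k-base overlap needs the forward primer's last k bases to equal them.
Comparing (forward last k vs required): k=1: T vs T ✓; k=2: AT vs TA ✗; k=3: TAT vs TAT ✓; k=4: ATAT vs TATT ✗; k=5: GATAT vs TATTA ✗; k=6: TGATAT vs TATTAT ✗.
Perfect overlaps at k = 1, 3; the largest is 3.

Longest perfect overlap: 3 complementary base pairs; significant dimer risk (threshold 3).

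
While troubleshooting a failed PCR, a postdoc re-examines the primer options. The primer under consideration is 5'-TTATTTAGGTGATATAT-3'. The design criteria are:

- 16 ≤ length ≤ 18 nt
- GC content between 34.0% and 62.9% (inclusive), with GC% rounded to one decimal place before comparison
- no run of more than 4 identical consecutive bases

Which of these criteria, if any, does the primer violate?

Fails: GC content.

Base counts: A=5, T=9, G=3, C=0 (length 17).
length: length 17 ✓
GC content: GC 3/17 = 17.6%, outside 34.0–62.9% ✗
homopolymer run: longest run = 3 ✓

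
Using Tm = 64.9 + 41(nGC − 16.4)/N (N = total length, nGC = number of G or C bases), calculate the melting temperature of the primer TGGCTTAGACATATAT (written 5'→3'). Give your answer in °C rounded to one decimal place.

Base counts: A=5, T=6, G=3, C=2; G+C = 5, N = 16.
Tm = 64.9 + 41·(5 − 16.4)/16 = 64.9 + -467.40/16 = 35.7°C.

35.7°C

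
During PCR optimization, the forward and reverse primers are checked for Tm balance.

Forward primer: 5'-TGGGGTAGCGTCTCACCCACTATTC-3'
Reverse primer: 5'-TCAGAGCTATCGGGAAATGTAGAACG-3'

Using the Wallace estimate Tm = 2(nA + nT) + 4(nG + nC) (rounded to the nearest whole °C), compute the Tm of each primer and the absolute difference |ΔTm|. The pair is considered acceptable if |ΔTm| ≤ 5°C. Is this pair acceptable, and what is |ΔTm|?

Forward: A=4 T=7 G=6 C=8 → Tm = 2·11 + 4·14 = 78°C.
Reverse: A=9 T=5 G=8 C=4 → Tm = 2·14 + 4·12 = 76°C.
|ΔTm| = |78 − 76| = 2°C, ≤ 5°C.

|ΔTm| = 2°C; the pair is acceptable.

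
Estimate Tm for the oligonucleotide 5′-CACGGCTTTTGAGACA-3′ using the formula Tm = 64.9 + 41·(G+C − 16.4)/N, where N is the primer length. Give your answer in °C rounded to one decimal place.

43.4°C

Base counts: A=4, T=4, G=4, C=4; G+C = 8, N = 16.
Tm = 64.9 + 41·(8 − 16.4)/16 = 64.9 + -344.40/16 = 43.4°C.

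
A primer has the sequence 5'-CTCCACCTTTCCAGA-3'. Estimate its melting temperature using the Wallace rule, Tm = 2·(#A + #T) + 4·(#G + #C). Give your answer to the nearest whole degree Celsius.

46°C

Base counts: A=3, T=4, G=1, C=7 (length 15).
Tm = 2·(3+4) + 4·(1+7) = 2·7 + 4·8 = 14 + 32 = 46°C.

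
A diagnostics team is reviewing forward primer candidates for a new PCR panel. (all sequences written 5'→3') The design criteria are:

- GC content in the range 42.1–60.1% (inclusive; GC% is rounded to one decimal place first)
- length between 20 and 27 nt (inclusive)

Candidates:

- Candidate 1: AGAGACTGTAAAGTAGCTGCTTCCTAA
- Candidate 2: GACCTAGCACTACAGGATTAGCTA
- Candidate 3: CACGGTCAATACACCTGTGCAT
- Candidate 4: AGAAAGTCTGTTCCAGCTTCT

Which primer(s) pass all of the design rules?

Candidate 2, Candidate 3 and Candidate 4.

Candidate 1 (27 nt, A=9 T=7 G=6 C=5): GC 11/27 = 40.7%, outside 42.1–60.1% ✗; length 27 ✓ — fails.
Candidate 2 (24 nt, A=8 T=5 G=5 C=6): GC 11/24 = 45.8% ✓; length 24 ✓ — passes.
Candidate 3 (22 nt, A=6 T=5 G=4 C=7): GC 11/22 = 50.0% ✓; length 22 ✓ — passes.
Candidate 4 (21 nt, A=5 T=7 G=4 C=5): GC 9/21 = 42.9% ✓; length 21 ✓ — passes.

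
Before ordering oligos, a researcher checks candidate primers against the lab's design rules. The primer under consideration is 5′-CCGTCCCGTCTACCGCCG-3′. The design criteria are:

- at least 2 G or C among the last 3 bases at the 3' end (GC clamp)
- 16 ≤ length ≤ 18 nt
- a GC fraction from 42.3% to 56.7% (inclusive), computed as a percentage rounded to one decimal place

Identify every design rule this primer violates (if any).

Fails: GC content.

Base counts: A=1, T=3, G=4, C=10 (length 18).
GC clamp: 3' end CCG has 3 G/C ✓
length: length 18 ✓
GC content: GC 14/18 = 77.8%, outside 42.3–56.7% ✗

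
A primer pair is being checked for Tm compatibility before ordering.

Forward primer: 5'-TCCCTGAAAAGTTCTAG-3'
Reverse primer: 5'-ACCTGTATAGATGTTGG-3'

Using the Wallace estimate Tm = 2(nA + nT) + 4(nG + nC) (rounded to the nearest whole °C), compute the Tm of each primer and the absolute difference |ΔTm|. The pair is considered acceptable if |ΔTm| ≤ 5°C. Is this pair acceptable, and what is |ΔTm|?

|ΔTm| = 0°C; the pair is acceptable.

Forward: A=5 T=5 G=3 C=4 → Tm = 2·10 + 4·7 = 48°C.
Reverse: A=4 T=6 G=5 C=2 → Tm = 2·10 + 4·7 = 48°C.
|ΔTm| = |48 − 48| = 0°C, ≤ 5°C.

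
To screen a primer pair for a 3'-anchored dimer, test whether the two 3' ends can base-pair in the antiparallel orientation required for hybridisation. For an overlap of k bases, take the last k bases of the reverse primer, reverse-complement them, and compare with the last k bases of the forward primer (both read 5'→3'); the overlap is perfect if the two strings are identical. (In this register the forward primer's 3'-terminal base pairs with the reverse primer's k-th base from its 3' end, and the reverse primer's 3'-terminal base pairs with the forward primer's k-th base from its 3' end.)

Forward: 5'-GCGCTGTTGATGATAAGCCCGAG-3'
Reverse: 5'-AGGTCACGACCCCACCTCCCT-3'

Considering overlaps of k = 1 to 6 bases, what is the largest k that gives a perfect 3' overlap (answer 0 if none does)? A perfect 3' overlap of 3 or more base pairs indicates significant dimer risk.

Last 6 bases (5'→3') — forward …CCCGAG, reverse …CTCCCT.
Reverse complement of the reverse primer's last 6 bases: AGGGAG; its first k bases are the reverse complement of the reverse primer's last k bases, so a perfect k-base overlap needs the forward primer's last k bases to equal them.
Comparing (forward last k vs required): k=1: G vs A ✗; k=2: AG vs AG ✓; k=3: GAG vs AGG ✗; k=4: CGAG vs AGGG ✗; k=5: CCGAG vs AGGGA ✗; k=6: CCCGAG vs AGGGAG ✗.
Only k = 2 is perfect, so the longest perfect 3' overlap is 2.

Longest perfect overlap: 2 complementary base pairs; below the dimer-risk threshold (threshold 3).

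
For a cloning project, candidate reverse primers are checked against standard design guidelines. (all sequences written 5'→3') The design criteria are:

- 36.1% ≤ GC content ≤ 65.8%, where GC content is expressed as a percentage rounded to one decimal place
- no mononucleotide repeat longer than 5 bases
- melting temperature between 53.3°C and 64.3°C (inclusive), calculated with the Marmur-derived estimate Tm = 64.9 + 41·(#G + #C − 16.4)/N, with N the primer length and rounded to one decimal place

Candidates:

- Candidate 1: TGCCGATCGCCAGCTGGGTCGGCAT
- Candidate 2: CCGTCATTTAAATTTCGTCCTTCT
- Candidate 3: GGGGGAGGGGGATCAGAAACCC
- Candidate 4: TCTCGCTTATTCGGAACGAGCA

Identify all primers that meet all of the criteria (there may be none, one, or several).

Candidate 1 (25 nt, A=3 T=5 G=9 C=8): GC 17/25 = 68.0%, outside 36.1–65.8% ✗; longest run = 3 ✓; Tm = 64.9 + 41·(17 − 16.4)/25 = 65.9°C, outside 53.3–64.3°C ✗ — fails.
Candidate 2 (24 nt, A=4 T=11 G=2 C=7): GC 9/24 = 37.5% ✓; longest run = 3 ✓; Tm = 64.9 + 41·(9 − 16.4)/24 = 52.3°C, outside 53.3–64.3°C ✗ — fails.
Candidate 3 (22 nt, A=6 T=1 G=11 C=4): GC 15/22 = 68.2%, outside 36.1–65.8% ✗; longest run = 5 ✓; Tm = 64.9 + 41·(15 − 16.4)/22 = 62.3°C ✓ — fails.
Candidate 4 (22 nt, A=5 T=6 G=5 C=6): GC 11/22 = 50.0% ✓; longest run = 2 ✓; Tm = 64.9 + 41·(11 − 16.4)/22 = 54.8°C ✓ — passes.

Candidate 4 only.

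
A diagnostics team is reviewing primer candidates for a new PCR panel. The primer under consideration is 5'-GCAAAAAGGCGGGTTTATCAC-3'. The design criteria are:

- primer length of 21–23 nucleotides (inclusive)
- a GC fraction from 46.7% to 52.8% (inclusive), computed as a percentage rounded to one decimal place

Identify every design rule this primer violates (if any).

Meets all criteria.

Base counts: A=7, T=4, G=6, C=4 (length 21).
length: length 21 ✓
GC content: GC 10/21 = 47.6% ✓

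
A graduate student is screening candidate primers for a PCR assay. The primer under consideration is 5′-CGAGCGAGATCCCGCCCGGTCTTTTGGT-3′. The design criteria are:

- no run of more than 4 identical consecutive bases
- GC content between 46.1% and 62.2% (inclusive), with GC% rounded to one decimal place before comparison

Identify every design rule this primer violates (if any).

Fails: GC content.

Base counts: A=3, T=7, G=9, C=9 (length 28).
homopolymer run: longest run = 4 ✓
GC content: GC 18/28 = 64.3%, outside 46.1–62.2% ✗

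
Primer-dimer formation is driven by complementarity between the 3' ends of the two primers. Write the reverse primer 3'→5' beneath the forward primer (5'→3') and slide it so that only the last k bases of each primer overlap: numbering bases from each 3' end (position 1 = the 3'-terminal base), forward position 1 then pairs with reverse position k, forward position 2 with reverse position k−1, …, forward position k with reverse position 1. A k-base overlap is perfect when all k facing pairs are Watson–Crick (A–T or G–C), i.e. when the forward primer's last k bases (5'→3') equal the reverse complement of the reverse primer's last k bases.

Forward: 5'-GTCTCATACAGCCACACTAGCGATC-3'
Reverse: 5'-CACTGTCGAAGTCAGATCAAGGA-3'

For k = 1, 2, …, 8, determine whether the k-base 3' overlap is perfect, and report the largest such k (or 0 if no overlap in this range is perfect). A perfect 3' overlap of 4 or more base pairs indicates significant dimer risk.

Longest perfect overlap: 2 complementary base pairs; below the dimer-risk threshold (threshold 4).

Last 8 bases (5'→3') — forward …TAGCGATC, reverse …ATCAAGGA.
Reverse complement of the reverse primer's last 8 bases: TCCTTGAT; its first k bases are the reverse complement of the reverse primer's last k bases, so a perfect k-base overlap needs the forward primer's last k bases to equal them.
Comparing (forward last k vs required): k=1: C vs T ✗; k=2: TC vs TC ✓; k=3: ATC vs TCC ✗; k=4: GATC vs TCCT ✗; k=5: CGATC vs TCCTT ✗; k=6: GCGATC vs TCCTTG ✗; k=7: AGCGATC vs TCCTTGA ✗; k=8: TAGCGATC vs TCCTTGAT ✗.
Only k = 2 is perfect, so the longest perfect 3' overlap is 2.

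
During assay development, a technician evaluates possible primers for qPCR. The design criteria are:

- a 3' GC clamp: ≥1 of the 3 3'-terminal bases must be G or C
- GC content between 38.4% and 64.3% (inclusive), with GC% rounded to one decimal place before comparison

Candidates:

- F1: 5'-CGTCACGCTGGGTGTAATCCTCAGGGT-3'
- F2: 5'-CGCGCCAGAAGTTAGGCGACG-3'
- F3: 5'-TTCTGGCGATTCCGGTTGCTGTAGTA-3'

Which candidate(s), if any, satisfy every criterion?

F1 (27 nt, A=4 T=7 G=9 C=7): 3' end GGT has 2 G/C ✓; GC 16/27 = 59.3% ✓ — passes.
F2 (21 nt, A=5 T=2 G=8 C=6): 3' end ACG has 2 G/C ✓; GC 14/21 = 66.7%, outside 38.4–64.3% ✗ — fails.
F3 (26 nt, A=3 T=10 G=8 C=5): 3' end GTA has 1 G/C ✓; GC 13/26 = 50.0% ✓ — passes.

F1 and F3.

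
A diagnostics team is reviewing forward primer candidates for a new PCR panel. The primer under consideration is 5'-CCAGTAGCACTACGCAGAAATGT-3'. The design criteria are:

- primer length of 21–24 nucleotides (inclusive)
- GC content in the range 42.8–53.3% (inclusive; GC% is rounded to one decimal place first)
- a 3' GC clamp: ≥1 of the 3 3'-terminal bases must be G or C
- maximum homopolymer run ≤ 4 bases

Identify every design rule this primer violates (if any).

Meets all criteria.

Base counts: A=8, T=4, G=5, C=6 (length 23).
length: length 23 ✓
GC content: GC 11/23 = 47.8% ✓
GC clamp: 3' end TGT has 1 G/C ✓
homopolymer run: longest run = 3 ✓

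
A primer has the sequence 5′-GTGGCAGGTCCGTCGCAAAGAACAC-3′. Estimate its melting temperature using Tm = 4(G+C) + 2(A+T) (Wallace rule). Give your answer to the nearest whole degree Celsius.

Base counts: A=7, T=3, G=8, C=7 (length 25).
Tm = 2·(7+3) + 4·(8+7) = 2·10 + 4·15 = 20 + 60 = 80°C.

80°C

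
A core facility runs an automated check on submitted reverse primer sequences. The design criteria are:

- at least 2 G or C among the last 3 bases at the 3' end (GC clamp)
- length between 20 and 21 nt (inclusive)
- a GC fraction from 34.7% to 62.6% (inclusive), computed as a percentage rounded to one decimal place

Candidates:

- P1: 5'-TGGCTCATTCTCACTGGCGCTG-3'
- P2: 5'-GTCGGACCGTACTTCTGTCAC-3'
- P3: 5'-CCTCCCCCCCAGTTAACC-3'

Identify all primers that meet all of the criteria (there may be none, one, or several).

P2 only.

P1 (22 nt, A=2 T=7 G=6 C=7): 3' end CTG has 2 G/C ✓; length 22, outside 20–21 ✗; GC 13/22 = 59.1% ✓ — fails.
P2 (21 nt, A=3 T=6 G=5 C=7): 3' end CAC has 2 G/C ✓; length 21 ✓; GC 12/21 = 57.1% ✓ — passes.
P3 (18 nt, A=3 T=3 G=1 C=11): 3' end ACC has 2 G/C ✓; length 18, outside 20–21 ✗; GC 12/18 = 66.7%, outside 34.7–62.6% ✗ — fails.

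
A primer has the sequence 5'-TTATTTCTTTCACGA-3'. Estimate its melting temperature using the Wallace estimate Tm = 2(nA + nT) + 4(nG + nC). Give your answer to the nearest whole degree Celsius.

38°C

Base counts: A=3, T=8, G=1, C=3 (length 15).
Tm = 2·(3+8) + 4·(1+3) = 2·11 + 4·4 = 22 + 16 = 38°C.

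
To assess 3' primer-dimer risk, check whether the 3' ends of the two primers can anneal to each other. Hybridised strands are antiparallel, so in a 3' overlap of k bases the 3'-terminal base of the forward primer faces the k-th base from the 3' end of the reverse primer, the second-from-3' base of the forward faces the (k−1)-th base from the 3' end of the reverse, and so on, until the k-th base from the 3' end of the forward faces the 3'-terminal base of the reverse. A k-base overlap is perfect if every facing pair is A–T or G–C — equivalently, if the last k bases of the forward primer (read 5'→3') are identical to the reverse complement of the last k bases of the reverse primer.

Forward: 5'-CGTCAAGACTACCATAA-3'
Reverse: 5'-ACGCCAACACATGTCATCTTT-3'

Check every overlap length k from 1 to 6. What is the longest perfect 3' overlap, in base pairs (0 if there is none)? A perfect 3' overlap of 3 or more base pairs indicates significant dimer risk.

Longest perfect overlap: 2 complementary base pairs; below the dimer-risk threshold (threshold 3).

Last 6 bases (5'→3') — forward …CCATAA, reverse …ATCTTT.
Reverse complement of the reverse primer's last 6 bases: AAAGAT; its first k bases are the reverse complement of the reverse primer's last k bases, so a perfect k-base overlap needs the forward primer's last k bases to equal them.
Comparing (forward last k vs required): k=1: A vs A ✓; k=2: AA vs AA ✓; k=3: TAA vs AAA ✗; k=4: ATAA vs AAAG ✗; k=5: CATAA vs AAAGA ✗; k=6: CCATAA vs AAAGAT ✗.
Perfect overlaps at k = 1, 2; the largest is 2.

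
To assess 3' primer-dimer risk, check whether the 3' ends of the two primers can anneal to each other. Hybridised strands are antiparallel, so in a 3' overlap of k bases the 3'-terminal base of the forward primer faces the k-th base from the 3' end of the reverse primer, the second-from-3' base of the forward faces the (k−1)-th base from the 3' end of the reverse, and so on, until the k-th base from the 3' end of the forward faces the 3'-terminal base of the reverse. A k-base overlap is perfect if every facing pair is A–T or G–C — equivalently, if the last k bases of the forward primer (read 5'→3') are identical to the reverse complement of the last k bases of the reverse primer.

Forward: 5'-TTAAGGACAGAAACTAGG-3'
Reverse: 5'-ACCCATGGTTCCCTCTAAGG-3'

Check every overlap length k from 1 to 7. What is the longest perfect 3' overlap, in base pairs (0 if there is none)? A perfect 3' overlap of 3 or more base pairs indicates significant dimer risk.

Longest perfect overlap: 0 complementary base pairs; below the dimer-risk threshold (threshold 3).

Last 7 bases (5'→3') — forward …AACTAGG, reverse …TCTAAGG.
Reverse complement of the reverse primer's last 7 bases: CCTTAGA; its first k bases are the reverse complement of the reverse primer's last k bases, so a perfect k-base overlap needs the forward primer's last k bases to equal them.
Comparing (forward last k vs required): k=1: G vs C ✗; k=2: GG vs CC ✗; k=3: AGG vs CCT ✗; k=4: TAGG vs CCTT ✗; k=5: CTAGG vs CCTTA ✗; k=6: ACTAGG vs CCTTAG ✗; k=7: AACTAGG vs CCTTAGA ✗.
No overlap length from 1 to 7 is perfect, so the longest perfect 3' overlap is 0.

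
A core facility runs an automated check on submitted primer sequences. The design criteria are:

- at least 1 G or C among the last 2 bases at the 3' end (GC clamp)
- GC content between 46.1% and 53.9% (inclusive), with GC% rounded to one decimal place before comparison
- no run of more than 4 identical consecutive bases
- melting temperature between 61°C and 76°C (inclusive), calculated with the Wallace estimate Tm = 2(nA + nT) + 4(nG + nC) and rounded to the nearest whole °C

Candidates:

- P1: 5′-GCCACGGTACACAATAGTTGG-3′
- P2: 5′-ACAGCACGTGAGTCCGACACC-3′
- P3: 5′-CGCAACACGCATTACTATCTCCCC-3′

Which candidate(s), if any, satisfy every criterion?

P1 only.

P1 (21 nt, A=6 T=4 G=6 C=5): 3' end GG has 2 G/C ✓; GC 11/21 = 52.4% ✓; longest run = 2 ✓; Tm = 2·10 + 4·11 = 64°C ✓ — passes.
P2 (21 nt, A=6 T=2 G=5 C=8): 3' end CC has 2 G/C ✓; GC 13/21 = 61.9%, outside 46.1–53.9% ✗; longest run = 2 ✓; Tm = 2·8 + 4·13 = 68°C ✓ — fails.
P3 (24 nt, A=6 T=5 G=2 C=11): 3' end CC has 2 G/C ✓; GC 13/24 = 54.2%, outside 46.1–53.9% ✗; longest run = 4 ✓; Tm = 2·11 + 4·13 = 74°C ✓ — fails.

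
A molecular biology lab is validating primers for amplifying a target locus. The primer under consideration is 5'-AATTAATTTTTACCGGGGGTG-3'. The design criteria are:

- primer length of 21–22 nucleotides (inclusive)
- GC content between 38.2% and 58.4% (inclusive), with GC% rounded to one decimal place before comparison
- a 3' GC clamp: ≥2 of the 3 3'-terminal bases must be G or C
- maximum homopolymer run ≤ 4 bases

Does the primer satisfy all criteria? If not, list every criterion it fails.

Fails: GC content, homopolymer run.

Base counts: A=5, T=8, G=6, C=2 (length 21).
length: length 21 ✓
GC content: GC 8/21 = 38.1%, outside 38.2–58.4% ✗
GC clamp: 3' end GTG has 2 G/C ✓
homopolymer run: longest run = 5, exceeds 4 ✗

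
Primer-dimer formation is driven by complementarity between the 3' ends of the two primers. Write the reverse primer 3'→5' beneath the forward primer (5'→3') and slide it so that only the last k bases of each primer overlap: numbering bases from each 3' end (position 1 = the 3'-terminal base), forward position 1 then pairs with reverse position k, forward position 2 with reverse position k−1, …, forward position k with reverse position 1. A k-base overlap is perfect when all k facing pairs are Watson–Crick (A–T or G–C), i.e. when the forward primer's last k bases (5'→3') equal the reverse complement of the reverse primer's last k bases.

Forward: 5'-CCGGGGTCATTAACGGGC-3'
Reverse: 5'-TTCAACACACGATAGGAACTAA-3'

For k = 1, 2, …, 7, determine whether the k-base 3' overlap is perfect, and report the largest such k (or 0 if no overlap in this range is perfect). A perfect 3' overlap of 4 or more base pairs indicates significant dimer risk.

Last 7 bases (5'→3') — forward …AACGGGC, reverse …GAACTAA.
Reverse complement of the reverse primer's last 7 bases: TTAGTTC; its first k bases are the reverse complement of the reverse primer's last k bases, so a perfect k-base overlap needs the forward primer's last k bases to equal them.
Comparing (forward last k vs required): k=1: C vs T ✗; k=2: GC vs TT ✗; k=3: GGC vs TTA ✗; k=4: GGGC vs TTAG ✗; k=5: CGGGC vs TTAGT ✗; k=6: ACGGGC vs TTAGTT ✗; k=7: AACGGGC vs TTAGTTC ✗.
No overlap length from 1 to 7 is perfect, so the longest perfect 3' overlap is 0.

Longest perfect overlap: 0 complementary base pairs; below the dimer-risk threshold (threshold 4).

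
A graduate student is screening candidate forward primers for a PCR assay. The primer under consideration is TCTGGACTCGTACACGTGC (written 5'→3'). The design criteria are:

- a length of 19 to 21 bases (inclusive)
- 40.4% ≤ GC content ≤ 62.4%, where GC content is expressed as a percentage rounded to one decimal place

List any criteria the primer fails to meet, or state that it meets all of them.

Base counts: A=3, T=5, G=5, C=6 (length 19).
length: length 19 ✓
GC content: GC 11/19 = 57.9% ✓

Meets all criteria.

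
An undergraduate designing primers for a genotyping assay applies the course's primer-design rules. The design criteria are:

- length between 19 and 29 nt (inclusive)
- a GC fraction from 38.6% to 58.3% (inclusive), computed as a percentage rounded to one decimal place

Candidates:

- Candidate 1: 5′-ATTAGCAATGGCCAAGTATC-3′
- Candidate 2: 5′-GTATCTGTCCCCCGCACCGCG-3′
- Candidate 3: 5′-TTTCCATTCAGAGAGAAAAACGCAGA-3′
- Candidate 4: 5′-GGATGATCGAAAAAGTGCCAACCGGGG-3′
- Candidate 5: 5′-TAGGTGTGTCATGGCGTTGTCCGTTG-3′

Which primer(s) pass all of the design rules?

Candidate 1 (20 nt, A=7 T=5 G=4 C=4): length 20 ✓; GC 8/20 = 40.0% ✓ — passes.
Candidate 2 (21 nt, A=2 T=4 G=5 C=10): length 21 ✓; GC 15/21 = 71.4%, outside 38.6–58.3% ✗ — fails.
Candidate 3 (26 nt, A=11 T=5 G=5 C=5): length 26 ✓; GC 10/26 = 38.5%, outside 38.6–58.3% ✗ — fails.
Candidate 4 (27 nt, A=9 T=3 G=10 C=5): length 27 ✓; GC 15/27 = 55.6% ✓ — passes.
Candidate 5 (26 nt, A=2 T=10 G=10 C=4): length 26 ✓; GC 14/26 = 53.8% ✓ — passes.

Candidate 1, Candidate 4 and Candidate 5.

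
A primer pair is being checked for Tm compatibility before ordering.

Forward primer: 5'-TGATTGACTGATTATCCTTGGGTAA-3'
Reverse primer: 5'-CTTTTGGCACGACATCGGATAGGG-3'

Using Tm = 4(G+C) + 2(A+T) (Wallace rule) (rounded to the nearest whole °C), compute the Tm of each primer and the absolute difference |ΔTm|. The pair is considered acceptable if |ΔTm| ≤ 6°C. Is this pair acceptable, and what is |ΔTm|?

|ΔTm| = 6°C; the pair is acceptable.

Forward: A=6 T=10 G=6 C=3 → Tm = 2·16 + 4·9 = 68°C.
Reverse: A=5 T=6 G=8 C=5 → Tm = 2·11 + 4·13 = 74°C.
|ΔTm| = |68 − 74| = 6°C, ≤ 6°C.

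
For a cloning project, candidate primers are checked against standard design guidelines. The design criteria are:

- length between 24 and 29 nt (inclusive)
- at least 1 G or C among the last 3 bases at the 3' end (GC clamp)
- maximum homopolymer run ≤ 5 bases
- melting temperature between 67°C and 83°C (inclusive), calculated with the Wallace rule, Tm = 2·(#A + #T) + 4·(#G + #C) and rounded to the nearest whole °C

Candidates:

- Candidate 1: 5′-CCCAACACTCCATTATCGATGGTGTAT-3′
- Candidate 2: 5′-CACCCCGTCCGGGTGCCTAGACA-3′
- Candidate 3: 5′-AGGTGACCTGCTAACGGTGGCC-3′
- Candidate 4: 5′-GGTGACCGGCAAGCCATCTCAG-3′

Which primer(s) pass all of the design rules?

Candidate 1 (27 nt, A=7 T=8 G=4 C=8): length 27 ✓; 3' end TAT has 0 G/C, need ≥1 ✗; longest run = 3 ✓; Tm = 2·15 + 4·12 = 78°C ✓ — fails.
Candidate 2 (23 nt, A=4 T=3 G=6 C=10): length 23, outside 24–29 ✗; 3' end ACA has 1 G/C ✓; longest run = 4 ✓; Tm = 2·7 + 4·16 = 78°C ✓ — fails.
Candidate 3 (22 nt, A=4 T=4 G=8 C=6): length 22, outside 24–29 ✗; 3' end GCC has 3 G/C ✓; longest run = 2 ✓; Tm = 2·8 + 4·14 = 72°C ✓ — fails.
Candidate 4 (22 nt, A=5 T=3 G=7 C=7): length 22, outside 24–29 ✗; 3' end CAG has 2 G/C ✓; longest run = 2 ✓; Tm = 2·8 + 4·14 = 72°C ✓ — fails.

None of the candidates satisfy all criteria.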